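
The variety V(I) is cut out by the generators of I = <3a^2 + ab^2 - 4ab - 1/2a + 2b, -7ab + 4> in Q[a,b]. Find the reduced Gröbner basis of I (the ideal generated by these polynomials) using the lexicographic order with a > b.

f_1 = 3a^2 + ab^2 - 4ab - 1/2a + 2b, LT = a^2.
f_2 = -7ab + 4, LT = ab.

S(f_1,f_2): lcm = a^2b. S = 1/3ab^3 - 4/3ab^2 - 1/6ab + 4/7a + 2/3b^2.
  leading term ab^3: subtract (-1/21b^2)·f_2 from 1/3ab^3 - 4/3ab^2 - 1/6ab + 4/7a + 2/3b^2 → -4/3ab^2 - 1/6ab + 4/7a + 6/7b^2
  leading term ab^2: subtract (4/21b)·f_2 from -4/3ab^2 - 1/6ab + 4/7a + 6/7b^2 → -1/6ab + 4/7a + 6/7b^2 - 16/21b
  leading term ab: subtract (1/42)·f_2 from -1/6ab + 4/7a + 6/7b^2 - 16/21b → 4/7a + 6/7b^2 - 16/21b - 2/21
  leading term a: no divisor's leading term divides it; move 4/7a to the remainder.
  leading term b^2: no divisor's leading term divides it; move 6/7b^2 to the remainder.
  leading term b: no divisor's leading term divides it; move -16/21b to the remainder.
  leading term 1: no divisor's leading term divides it; move -2/21 to the remainder.
  remainder 4/7a + 6/7b^2 - 16/21b - 2/21 ≠ 0; add g_3 = 4/7a + 6/7b^2 - 16/21b - 2/21 to the basis.

S(f_2,g_3): lcm = ab. S = -3/2b^3 + 4/3b^2 + 1/6b - 4/7.
  leading term b^3: no divisor's leading term divides it; move -3/2b^3 to the remainder.
  leading term b^2: no divisor's leading term divides it; move 4/3b^2 to the remainder.
  leading term b: no divisor's leading term divides it; move 1/6b to the remainder.
  leading term 1: no divisor's leading term divides it; move -4/7 to the remainder.
  remainder -3/2b^3 + 4/3b^2 + 1/6b - 4/7 ≠ 0; add g_4 = -3/2b^3 + 4/3b^2 + 1/6b - 4/7 to the basis.

The other S-polynomials (S(f_1,g_3), S(f_1,g_4), S(f_2,g_4), S(g_3,g_4)) all reduce to 0 modulo the current basis, so we have a Gröbner basis.
Inter-reduce: drop elements whose leading term is divisible by another's, tail-reduce, and make monic.

G = {a + 3/2b^2 - 4/3b - 1/6, b^3 - 8/9b^2 - 1/9b + 8/21}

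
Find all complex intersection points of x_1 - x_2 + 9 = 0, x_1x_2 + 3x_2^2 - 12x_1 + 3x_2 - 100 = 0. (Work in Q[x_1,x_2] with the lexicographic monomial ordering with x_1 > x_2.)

Compute a lex Gröbner basis by Buchberger's algorithm.
f_1 = x_1 - x_2 + 9, LT = x_1.
f_2 = x_1x_2 - 12x_1 + 3x_2^2 + 3x_2 - 100, LT = x_1x_2.

S(f_1,f_2): lcm = x_1x_2. S = 12x_1 - 4x_2^2 + 6x_2 + 100.
  leading term x_1: subtract (12)·f_1 from 12x_1 - 4x_2^2 + 6x_2 + 100 → -4x_2^2 + 18x_2 - 8
  leading term x_2^2: no divisor's leading term divides it; move -4x_2^2 to the remainder.
  leading term x_2: no divisor's leading term divides it; move 18x_2 to the remainder.
  leading term 1: no divisor's leading term divides it; move -8 to the remainder.
  remainder -4x_2^2 + 18x_2 - 8 ≠ 0; add h_3 = -4x_2^2 + 18x_2 - 8 to the basis.

S(f_1,h_3): leading monomials are coprime, so the S-polynomial reduces to 0 (Buchberger's first criterion).
S(f_2,h_3): lcm = x_1x_2^2. S = -15/2x_1x_2 - 2x_1 + 3x_2^3 + 3x_2^2 - 100x_2.
  leading term x_1x_2: subtract (-15/2x_2)·f_1 from -15/2x_1x_2 - 2x_1 + 3x_2^3 + 3x_2^2 - 100x_2 → -2x_1 + 3x_2^3 - 9/2x_2^2 - 65/2x_2
  leading term x_1: subtract (-2)·f_1 from -2x_1 + 3x_2^3 - 9/2x_2^2 - 65/2x_2 → 3x_2^3 - 9/2x_2^2 - 69/2x_2 + 18
  leading term x_2^3: subtract (-3/4x_2)·h_3 from 3x_2^3 - 9/2x_2^2 - 69/2x_2 + 18 → 9x_2^2 - 81/2x_2 + 18
  leading term x_2^2: subtract (-9/4)·h_3 from 9x_2^2 - 81/2x_2 + 18 → 0
  remainder 0.

Every S-polynomial of the final basis reduces to 0, so we have a Gröbner basis.
Inter-reduce: drop elements whose leading term is divisible by another's, tail-reduce, and make monic.
Reduced Gröbner basis: {x_1 - x_2 + 9, x_2^2 - 9/2x_2 + 2}.

From the last basis element, x_2^2 - 9/2x_2 + 2 = 0, so x_2 takes values in {1/2, 4}. Each choice, substituted upward through the basis, yields the corresponding point(s) of the solution set.
  x_2 = 1/2: the earlier basis element becomes x_1 + 17/2 = 0, giving x_1 = -17/2 — point (-17/2, 1/2).
  x_2 = 4: the earlier basis element becomes x_1 + 5 = 0, giving x_1 = -5 — point (-5, 4).
This is the nonlinear analogue of row-reducing a linear system.

{(-17/2, 1/2), (-5, 4)}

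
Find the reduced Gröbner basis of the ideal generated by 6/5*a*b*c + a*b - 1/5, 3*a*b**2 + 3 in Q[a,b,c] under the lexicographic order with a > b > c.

f_1 = 6/5*a*b*c + a*b - 1/5, LT = a*b*c.
f_2 = 3*a*b**2 + 3, LT = a*b**2.

S(f_1,f_2): lcm = a*b**2*c. S = 5/6*a*b**2 - 1/6*b - c.
  leading term a*b**2: subtract (5/18)·f_2 from 5/6*a*b**2 - 1/6*b - c → -1/6*b - c - 5/6
  leading term b: no divisor's leading term divides it; move -1/6*b to the remainder.
  leading term c: no divisor's leading term divides it; move -c to the remainder.
  leading term 1: no divisor's leading term divides it; move -5/6 to the remainder.
  remainder -1/6*b - c - 5/6 ≠ 0; add g_3 = -1/6*b - c - 5/6 to the basis.

S(f_1,g_3): lcm = a*b*c. S = 5/6*a*b - 6*a*c**2 - 5*a*c - 1/6.
  leading term a*b: subtract (-5*a)·g_3 from 5/6*a*b - 6*a*c**2 - 5*a*c - 1/6 → -6*a*c**2 - 10*a*c - 25/6*a - 1/6
  leading term a*c**2: no divisor's leading term divides it; move -6*a*c**2 to the remainder.
  leading term a*c: no divisor's leading term divides it; move -10*a*c to the remainder.
  leading term a: no divisor's leading term divides it; move -25/6*a to the remainder.
  leading term 1: no divisor's leading term divides it; move -1/6 to the remainder.
  remainder -6*a*c**2 - 10*a*c - 25/6*a - 1/6 ≠ 0; add g_4 = -6*a*c**2 - 10*a*c - 25/6*a - 1/6 to the basis.

The other S-polynomials (S(f_2,g_3), S(f_1,g_4), S(f_2,g_4), S(g_3,g_4)) all reduce to 0 modulo the current basis, so we have a Gröbner basis.
Inter-reduce: drop elements whose leading term is divisible by another's, tail-reduce, and make monic.

G = {a*c**2 + 5/3*a*c + 25/36*a + 1/36, b + 6*c + 5}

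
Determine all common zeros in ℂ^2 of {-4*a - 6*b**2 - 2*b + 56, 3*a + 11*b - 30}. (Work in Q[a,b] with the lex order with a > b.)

{(358/27, -8/9), (-1, 3)}

Compute a lex Gröbner basis by Buchberger's algorithm.
f_1 = -4*a - 6*b**2 - 2*b + 56, LT = a.
f_2 = 3*a + 11*b - 30, LT = a.

S(f_1,f_2): lcm = a. S = 3/2*b**2 - 19/6*b - 4.
  leading term b**2: no divisor's leading term divides it; move 3/2*b**2 to the remainder.
  leading term b: no divisor's leading term divides it; move -19/6*b to the remainder.
  leading term 1: no divisor's leading term divides it; move -4 to the remainder.
  remainder 3/2*b**2 - 19/6*b - 4 ≠ 0; add h_3 = 3/2*b**2 - 19/6*b - 4 to the basis.

The other S-polynomials (S(f_1,h_3), S(f_2,h_3)) all reduce to 0 modulo the current basis, so we have a Gröbner basis.
Inter-reduce: drop elements whose leading term is divisible by another's, tail-reduce, and make monic.
Reduced Gröbner basis: {a + 11/3*b - 10, b**2 - 19/9*b - 8/3}.

Since the basis is lex-ordered, b**2 - 19/9*b - 8/3 is univariate in b. Its roots are {-8/9, 3}. Back-substituting each root into the other basis elements fixes the other coordinates.
  b = -8/9: the earlier basis element becomes a - 358/27 = 0, giving a = 358/27 — point (358/27, -8/9).
  b = 3: the earlier basis element becomes a + 1 = 0, giving a = -1 — point (-1, 3).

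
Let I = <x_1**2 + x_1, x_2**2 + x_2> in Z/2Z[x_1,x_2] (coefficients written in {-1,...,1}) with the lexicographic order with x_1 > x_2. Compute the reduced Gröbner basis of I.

G = {x_1**2 + x_1, x_2**2 + x_2}

f_1 = x_1**2 + x_1, LT = x_1**2.
f_2 = x_2**2 + x_2, LT = x_2**2.

The S-polynomials (S(f_1,f_2)) all reduce to 0 modulo the current basis, so we have a Gröbner basis.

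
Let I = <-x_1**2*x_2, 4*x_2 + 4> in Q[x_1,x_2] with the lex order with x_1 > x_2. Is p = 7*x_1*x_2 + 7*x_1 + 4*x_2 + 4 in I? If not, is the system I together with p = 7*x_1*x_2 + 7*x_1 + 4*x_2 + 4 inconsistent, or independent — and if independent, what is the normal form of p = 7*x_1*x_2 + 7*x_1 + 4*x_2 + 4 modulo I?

First compute the reduced Gröbner basis of I by Buchberger's algorithm.
f_1 = -x_1**2*x_2, LT = x_1**2*x_2.
f_2 = 4*x_2 + 4, LT = x_2.

S(f_1,f_2): lcm = x_1**2*x_2. S = -x_1**2.
  leading term x_1**2: no divisor's leading term divides it; move -x_1**2 to the remainder.
  remainder -x_1**2 ≠ 0; add h_3 = -x_1**2 to the basis.

S(f_1,h_3): lcm = x_1**2*x_2. S = 0.
  remainder 0.

S(f_2,h_3): leading monomials are coprime, so the S-polynomial reduces to 0 (Buchberger's first criterion).
Every S-polynomial of the final basis reduces to 0, so we have a Gröbner basis.
Inter-reduce: drop elements whose leading term is divisible by another's, tail-reduce, and make monic.
Reduced Gröbner basis: {x_1**2, x_2 + 1}.
Label its elements g_1 = x_1**2, g_2 = x_2 + 1.

Reduce p = 7*x_1*x_2 + 7*x_1 + 4*x_2 + 4 modulo G:
  leading term x_1*x_2: subtract (7*x_1)·g_2 from 7*x_1*x_2 + 7*x_1 + 4*x_2 + 4 → 4*x_2 + 4
  leading term x_2: subtract (4)·g_2 from 4*x_2 + 4 → 0
  normal form = 0.
Since the normal form is 0, p ∈ I.

7*x_1*x_2 + 7*x_1 + 4*x_2 + 4 lies in I (it reduces to 0).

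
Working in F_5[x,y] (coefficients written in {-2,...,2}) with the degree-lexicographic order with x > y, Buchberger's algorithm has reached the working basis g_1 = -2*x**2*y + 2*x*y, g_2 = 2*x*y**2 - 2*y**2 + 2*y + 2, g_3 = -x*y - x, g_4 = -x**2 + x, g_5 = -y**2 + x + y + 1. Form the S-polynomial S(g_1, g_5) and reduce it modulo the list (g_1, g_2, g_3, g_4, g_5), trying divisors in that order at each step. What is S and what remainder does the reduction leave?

S(g_1, g_5) = x**3 + x**2*y - x*y**2 + x**2; remainder on division = 0.

lcm(LM(g_1), LM(g_5)) = x**2*y**2.
S = (lcm/LT(g_1))·g_1 − (lcm/LT(g_5))·g_5 = x**3 + x**2*y - x*y**2 + x**2.
Reduce S modulo (g_1, g_2, g_3, g_4, g_5) in that order:
  leading term x**3: subtract (-x)·g_4 from x**3 + x**2*y - x*y**2 + x**2 → x**2*y - x*y**2 + 2*x**2
  leading term x**2*y: subtract (2)·g_1 from x**2*y - x*y**2 + 2*x**2 → -x*y**2 + 2*x**2 + x*y
  leading term x*y**2: subtract (2)·g_2 from -x*y**2 + 2*x**2 + x*y → 2*x**2 + x*y - y**2 + y + 1
  leading term x**2: subtract (-2)·g_4 from 2*x**2 + x*y - y**2 + y + 1 → x*y - y**2 + 2*x + y + 1
  leading term x*y: subtract (-1)·g_3 from x*y - y**2 + 2*x + y + 1 → -y**2 + x + y + 1
  leading term y**2: subtract (1)·g_5 from -y**2 + x + y + 1 → 0
The remainder is 0, so this S-polynomial contributes no new basis element.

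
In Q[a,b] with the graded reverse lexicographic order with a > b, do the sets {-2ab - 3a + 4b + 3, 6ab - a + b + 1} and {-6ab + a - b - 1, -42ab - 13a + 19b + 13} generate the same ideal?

Yes, the ideals are equal.

Two ideals are equal iff their reduced Gröbner bases coincide (the reduced basis is unique for a fixed ordering).
Buchberger on the first generating set:
f_1 = -2ab - 3a + 4b + 3, LT = ab.
f_2 = 6ab - a + b + 1, LT = ab.

S(f_1,f_2): lcm = ab. S = 5/3a - 13/6b - 5/3.
  leading term a: no divisor's leading term divides it; move 5/3a to the remainder.
  leading term b: no divisor's leading term divides it; move -13/6b to the remainder.
  leading term 1: no divisor's leading term divides it; move -5/3 to the remainder.
  remainder 5/3a - 13/6b - 5/3 ≠ 0; add g_3 = 5/3a - 13/6b - 5/3 to the basis.

S(f_1,g_3): lcm = ab. S = 13/10b^2 + 3/2a - b - 3/2.
  leading term b^2: no divisor's leading term divides it; move 13/10b^2 to the remainder.
  leading term a: subtract (9/10)·g_3 from 3/2a - b - 3/2 → 19/20b
  leading term b: no divisor's leading term divides it; move 19/20b to the remainder.
  remainder 13/10b^2 + 19/20b ≠ 0; add g_4 = 13/10b^2 + 19/20b to the basis.

The other S-polynomials (S(f_2,g_3), S(f_1,g_4), S(f_2,g_4), S(g_3,g_4)) all reduce to 0 modulo the current basis, so we have a Gröbner basis.
Inter-reduce: drop elements whose leading term is divisible by another's, tail-reduce, and make monic.
Reduced Gröbner basis: {b^2 + 19/26b, a - 13/10b - 1}.

Buchberger on the second generating set:
h_1 = -6ab + a - b - 1, LT = ab.
h_2 = -42ab - 13a + 19b + 13, LT = ab.

S(h_1,h_2): lcm = ab. S = -10/21a + 13/21b + 10/21.
  leading term a: no divisor's leading term divides it; move -10/21a to the remainder.
  leading term b: no divisor's leading term divides it; move 13/21b to the remainder.
  leading term 1: no divisor's leading term divides it; move 10/21 to the remainder.
  remainder -10/21a + 13/21b + 10/21 ≠ 0; add k_3 = -10/21a + 13/21b + 10/21 to the basis.

S(h_1,k_3): lcm = ab. S = 13/10b^2 - 1/6a + 7/6b + 1/6.
  leading term b^2: no divisor's leading term divides it; move 13/10b^2 to the remainder.
  leading term a: subtract (7/20)·k_3 from -1/6a + 7/6b + 1/6 → 19/20b
  leading term b: no divisor's leading term divides it; move 19/20b to the remainder.
  remainder 13/10b^2 + 19/20b ≠ 0; add k_4 = 13/10b^2 + 19/20b to the basis.

The other S-polynomials (S(h_2,k_3), S(h_1,k_4), S(h_2,k_4), S(k_3,k_4)) all reduce to 0 modulo the current basis, so we have a Gröbner basis.
Inter-reduce: drop elements whose leading term is divisible by another's, tail-reduce, and make monic.
Reduced Gröbner basis: {b^2 + 19/26b, a - 13/10b - 1}.

These coincide, so the ideals are equal.
The choice of monomial ordering does not affect the verdict — as long as both bases are computed under the same ordering, their equality decides ideal equality.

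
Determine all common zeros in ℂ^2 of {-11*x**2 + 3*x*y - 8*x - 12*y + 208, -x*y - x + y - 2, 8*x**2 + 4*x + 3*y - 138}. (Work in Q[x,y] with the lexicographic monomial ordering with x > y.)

{(4, -2)}

Compute a lex Gröbner basis by Buchberger's algorithm.
f_1 = -11*x**2 + 3*x*y - 8*x - 12*y + 208, LT = x**2.
f_2 = -x*y - x + y - 2, LT = x*y.
f_3 = 8*x**2 + 4*x + 3*y - 138, LT = x**2.

S(f_1,f_2): lcm = x**2*y. S = -x**2 - 3/11*x*y**2 + 19/11*x*y - 2*x + 12/11*y**2 - 208/11*y.
  reduce S modulo (f_1, f_2, f_3):
  remainder -3*x + 9/11*y**2 - 171/11*y - 246/11 ≠ 0; add h_4 = -3*x + 9/11*y**2 - 171/11*y - 246/11 to the basis.

S(f_1,f_3): lcm = x**2. S = -3/11*x*y + 5/22*x + 63/88*y - 73/44.
  reduce S modulo (f_1, f_2, f_3, h_4):
  remainder 3/22*y**2 - 189/88*y - 213/44 ≠ 0; add h_5 = 3/22*y**2 - 189/88*y - 213/44 to the basis.

S(f_2,f_3): lcm = x**2*y. S = x**2 - 3/2*x*y + 2*x - 3/8*y**2 + 69/4*y.
  reduce S modulo (f_1, f_2, f_3, h_4, h_5):
  remainder 2397/352*y + 2397/176 ≠ 0; add h_6 = 2397/352*y + 2397/176 to the basis.

The other S-polynomials (S(f_1,h_4), S(f_2,h_4), S(f_3,h_4), S(f_1,h_5), S(f_2,h_5), S(f_3,h_5), S(h_4,h_5), S(f_1,h_6), S(f_2,h_6), S(f_3,h_6), S(h_4,h_6), S(h_5,h_6)) all reduce to 0 modulo the current basis, so we have a Gröbner basis.
Inter-reduce: drop elements whose leading term is divisible by another's, tail-reduce, and make monic.
Reduced Gröbner basis: {x - 4, y + 2}.

Elimination: the polynomial y + 2 lies in the elimination ideal for y, so y ∈ {-2}. For each such y, the remaining basis elements (now univariate) give the rest of the solution.
  y = -2: the earlier basis element becomes x - 4 = 0, giving x = 4 — point (4, -2).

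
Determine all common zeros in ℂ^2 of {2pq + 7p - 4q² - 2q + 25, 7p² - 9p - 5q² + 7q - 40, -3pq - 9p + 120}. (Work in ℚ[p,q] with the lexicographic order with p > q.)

Compute a lex Gröbner basis by Buchberger's algorithm.
f_1 = 2pq + 7p - 4q² - 2q + 25, LT = pq.
f_2 = 7p² - 9p - 5q² + 7q - 40, LT = p².
f_3 = -3pq - 9p + 120, LT = pq.

S(f_1,f_2): lcm = p²q. S = 7/2p² - 2pq² + 2/7pq + 25/2p + 5/7q³ - q² + 40/7q.
  leading term p²: subtract (½)·f_2 from 7/2p² - 2pq² + 2/7pq + 25/2p + 5/7q³ - q² + 40/7q → -2pq² + 2/7pq + 17p + 5/7q³ + 3/2q² + 31/14q + 20
  leading term pq²: subtract (-q)·f_1 from -2pq² + 2/7pq + 17p + 5/7q³ + 3/2q² + 31/14q + 20 → 51/7pq + 17p - 23/7q³ - ½q² + 381/14q + 20
  leading term pq: subtract (51/14)·f_1 from 51/7pq + 17p - 23/7q³ - ½q² + 381/14q + 20 → -17/2p - 23/7q³ + 197/14q² + 69/2q - 995/14
  leading term p: no divisor's leading term divides it; move -17/2p to the remainder.
  leading term q³: no divisor's leading term divides it; move -23/7q³ to the remainder.
  leading term q²: no divisor's leading term divides it; move 197/14q² to the remainder.
  leading term q: no divisor's leading term divides it; move 69/2q to the remainder.
  leading term 1: no divisor's leading term divides it; move -995/14 to the remainder.
  remainder -17/2p - 23/7q³ + 197/14q² + 69/2q - 995/14 ≠ 0; add h_4 = -17/2p - 23/7q³ + 197/14q² + 69/2q - 995/14 to the basis.

S(f_1,f_3): lcm = pq. S = ½p - 2q² - q + 105/2.
  leading term p: subtract (-1/17)·h_4 from ½p - 2q² - q + 105/2 → -23/119q³ - 279/238q² + 35/34q + 5750/119
  leading term q³: no divisor's leading term divides it; move -23/119q³ to the remainder.
  leading term q²: no divisor's leading term divides it; move -279/238q² to the remainder.
  leading term q: no divisor's leading term divides it; move 35/34q to the remainder.
  leading term 1: no divisor's leading term divides it; move 5750/119 to the remainder.
  remainder -23/119q³ - 279/238q² + 35/34q + 5750/119 ≠ 0; add h_5 = -23/119q³ - 279/238q² + 35/34q + 5750/119 to the basis.

S(f_2,f_3): lcm = p²q. S = -3p² - 9/7pq + 40p - 5/7q³ + q² - 40/7q.
  leading term p²: subtract (-3/7)·f_2 from -3p² - 9/7pq + 40p - 5/7q³ + q² - 40/7q → -9/7pq + 253/7p - 5/7q³ - 8/7q² - 19/7q - 120/7
  leading term pq: subtract (-9/14)·f_1 from -9/7pq + 253/7p - 5/7q³ - 8/7q² - 19/7q - 120/7 → 569/14p - 5/7q³ - 26/7q² - 4q - 15/14
  leading term p: subtract (-569/119)·h_4 from 569/14p - 5/7q³ - 26/7q² - 4q - 15/14 → -13682/833q³ + 105905/1666q² + 38309/238q - 283970/833
  leading term q³: subtract (13682/161)·h_5 from -13682/833q³ + 105905/1666q² + 38309/238q - 283970/833 → 52547/322q² + 23661/322q - 31130/7
  leading term q²: no divisor's leading term divides it; move 52547/322q² to the remainder.
  leading term q: no divisor's leading term divides it; move 23661/322q to the remainder.
  leading term 1: no divisor's leading term divides it; move -31130/7 to the remainder.
  remainder 52547/322q² + 23661/322q - 31130/7 ≠ 0; add h_6 = 52547/322q² + 23661/322q - 31130/7 to the basis.

S(f_1,h_4): lcm = pq. S = 7/2p - 46/119q⁴ + 197/119q³ + 35/17q² - 1114/119q + 25/2.
  leading term p: subtract (-7/17)·h_4 from 7/2p - 46/119q⁴ + 197/119q³ + 35/17q² - 1114/119q + 25/2 → -46/119q⁴ + 36/119q³ + 267/34q² + 1153/238q - 285/17
  leading term q⁴: subtract (2q)·h_5 from -46/119q⁴ + 36/119q³ + 267/34q² + 1153/238q - 285/17 → 45/17q³ + 197/34q² - 3121/34q - 285/17
  leading term q³: subtract (-315/23)·h_5 from 45/17q³ + 197/34q² - 3121/34q - 285/17 → -236/23q² - 1787/23q + 645
  leading term q²: subtract (-3304/52547)·h_6 from -236/23q² - 1787/23q + 645 → -349081/4777q + 1745405/4777
  leading term q: no divisor's leading term divides it; move -349081/4777q to the remainder.
  leading term 1: no divisor's leading term divides it; move 1745405/4777 to the remainder.
  remainder -349081/4777q + 1745405/4777 ≠ 0; add h_7 = -349081/4777q + 1745405/4777 to the basis.

The other S-polynomials (S(f_2,h_4), S(f_3,h_4), S(f_1,h_5), S(f_2,h_5), S(f_3,h_5), S(h_4,h_5), S(f_1,h_6), S(f_2,h_6), S(f_3,h_6), S(h_4,h_6), S(h_5,h_6), S(f_1,h_7), S(f_2,h_7), S(f_3,h_7), S(h_4,h_7), S(h_5,h_7), S(h_6,h_7)) all reduce to 0 modulo the current basis, so we have a Gröbner basis.
Inter-reduce: drop elements whose leading term is divisible by another's, tail-reduce, and make monic.
Reduced Gröbner basis: {p - 5, q - 5}.

Elimination: the polynomial q - 5 lies in the elimination ideal for q, so q ∈ {5}. For each such q, the remaining basis elements (now univariate) give the rest of the solution.
  q = 5: the earlier basis element becomes p - 5 = 0, giving p = 5 — point (5, 5).
Check: every point annihilates each of the original generators.
This is the nonlinear analogue of row-reducing a linear system.

{(5, 5)}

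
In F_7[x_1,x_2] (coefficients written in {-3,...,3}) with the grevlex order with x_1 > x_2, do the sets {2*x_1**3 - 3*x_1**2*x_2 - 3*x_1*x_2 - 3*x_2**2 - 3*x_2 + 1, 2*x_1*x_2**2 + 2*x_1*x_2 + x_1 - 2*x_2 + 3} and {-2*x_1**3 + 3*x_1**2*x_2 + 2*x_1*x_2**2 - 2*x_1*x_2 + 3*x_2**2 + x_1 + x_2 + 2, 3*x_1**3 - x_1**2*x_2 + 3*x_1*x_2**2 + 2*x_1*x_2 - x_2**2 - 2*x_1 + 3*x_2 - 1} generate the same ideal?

Since reduced Gröbner bases are canonical representatives of ideals under a given ordering, it suffices to compute and compare them.
Buchberger on the first generating set:
f_1 = 2*x_1**3 - 3*x_1**2*x_2 - 3*x_1*x_2 - 3*x_2**2 - 3*x_2 + 1, LT = x_1**3.
f_2 = 2*x_1*x_2**2 + 2*x_1*x_2 + x_1 - 2*x_2 + 3, LT = x_1*x_2**2.

S(f_1,f_2): lcm = x_1**3*x_2**2. S = 2*x_1**2*x_2**3 - x_1**3*x_2 + 2*x_1*x_2**3 + 2*x_2**4 + 3*x_1**3 + x_1**2*x_2 + 2*x_2**3 + 2*x_1**2 - 3*x_2**2.
  leading term x_1**2*x_2**3: subtract (x_1*x_2)·f_2 from 2*x_1**2*x_2**3 - x_1**3*x_2 + 2*x_1*x_2**3 + 2*x_2**4 + 3*x_1**3 + x_1**2*x_2 + 2*x_2**3 + 2*x_1**2 - 3*x_2**2 → -x_1**3*x_2 - 2*x_1**2*x_2**2 + 2*x_1*x_2**3 + 2*x_2**4 + 3*x_1**3 + 2*x_1*x_2**2 + 2*x_2**3 + 2*x_1**2 - 3*x_1*x_2 - 3*x_2**2
  leading term x_1**3*x_2: subtract (3*x_2)·f_1 from -x_1**3*x_2 - 2*x_1**2*x_2**2 + 2*x_1*x_2**3 + 2*x_2**4 + 3*x_1**3 + 2*x_1*x_2**2 + 2*x_2**3 + 2*x_1**2 - 3*x_1*x_2 - 3*x_2**2 → 2*x_1*x_2**3 + 2*x_2**4 + 3*x_1**3 - 3*x_1*x_2**2 - 3*x_2**3 + 2*x_1**2 - 3*x_1*x_2 - x_2**2 - 3*x_2
  leading term x_1*x_2**3: subtract (x_2)·f_2 from 2*x_1*x_2**3 + 2*x_2**4 + 3*x_1**3 - 3*x_1*x_2**2 - 3*x_2**3 + 2*x_1**2 - 3*x_1*x_2 - x_2**2 - 3*x_2 → 2*x_2**4 + 3*x_1**3 + 2*x_1*x_2**2 - 3*x_2**3 + 2*x_1**2 + 3*x_1*x_2 + x_2**2 + x_2
  leading term x_2**4: no divisor's leading term divides it; move 2*x_2**4 to the remainder.
  leading term x_1**3: subtract (-2)·f_1 from 3*x_1**3 + 2*x_1*x_2**2 - 3*x_2**3 + 2*x_1**2 + 3*x_1*x_2 + x_2**2 + x_2 → x_1**2*x_2 + 2*x_1*x_2**2 - 3*x_2**3 + 2*x_1**2 - 3*x_1*x_2 + 2*x_2**2 + 2*x_2 + 2
  leading term x_1**2*x_2: no divisor's leading term divides it; move x_1**2*x_2 to the remainder.
  leading term x_1*x_2**2: subtract (1)·f_2 from 2*x_1*x_2**2 - 3*x_2**3 + 2*x_1**2 - 3*x_1*x_2 + 2*x_2**2 + 2*x_2 + 2 → -3*x_2**3 + 2*x_1**2 + 2*x_1*x_2 + 2*x_2**2 - x_1 - 3*x_2 - 1
  leading term x_2**3: no divisor's leading term divides it; move -3*x_2**3 to the remainder.
  leading term x_1**2: no divisor's leading term divides it; move 2*x_1**2 to the remainder.
  leading term x_1*x_2: no divisor's leading term divides it; move 2*x_1*x_2 to the remainder.
  leading term x_2**2: no divisor's leading term divides it; move 2*x_2**2 to the remainder.
  leading term x_1: no divisor's leading term divides it; move -x_1 to the remainder.
  leading term x_2: no divisor's leading term divides it; move -3*x_2 to the remainder.
  leading term 1: no divisor's leading term divides it; move -1 to the remainder.
  remainder 2*x_2**4 + x_1**2*x_2 - 3*x_2**3 + 2*x_1**2 + 2*x_1*x_2 + 2*x_2**2 - x_1 - 3*x_2 - 1 ≠ 0; add g_3 = 2*x_2**4 + x_1**2*x_2 - 3*x_2**3 + 2*x_1**2 + 2*x_1*x_2 + 2*x_2**2 - x_1 - 3*x_2 - 1 to the basis.

The other S-polynomials (S(f_1,g_3), S(f_2,g_3)) all reduce to 0 modulo the current basis, so we have a Gröbner basis.
Inter-reduce: drop elements whose leading term is divisible by another's, tail-reduce, and make monic.
Reduced Gröbner basis: {x_2**4 - 3*x_1**2*x_2 + 2*x_2**3 + x_1**2 + x_1*x_2 + x_2**2 + 3*x_1 + 2*x_2 + 3, x_1**3 + 2*x_1**2*x_2 + 2*x_1*x_2 + 2*x_2**2 + 2*x_2 - 3, x_1*x_2**2 + x_1*x_2 - 3*x_1 - x_2 - 2}.

Buchberger on the second generating set:
h_1 = -2*x_1**3 + 3*x_1**2*x_2 + 2*x_1*x_2**2 - 2*x_1*x_2 + 3*x_2**2 + x_1 + x_2 + 2, LT = x_1**3.
h_2 = 3*x_1**3 - x_1**2*x_2 + 3*x_1*x_2**2 + 2*x_1*x_2 - x_2**2 - 2*x_1 + 3*x_2 - 1, LT = x_1**3.

S(h_1,h_2): lcm = x_1**3. S = -2*x_1*x_2**2 - 2*x_1*x_2 - x_1 + 2*x_2 - 3.
  leading term x_1*x_2**2: no divisor's leading term divides it; move -2*x_1*x_2**2 to the remainder.
  leading term x_1*x_2: no divisor's leading term divides it; move -2*x_1*x_2 to the remainder.
  leading term x_1: no divisor's leading term divides it; move -x_1 to the remainder.
  leading term x_2: no divisor's leading term divides it; move 2*x_2 to the remainder.
  leading term 1: no divisor's leading term divides it; move -3 to the remainder.
  remainder -2*x_1*x_2**2 - 2*x_1*x_2 - x_1 + 2*x_2 - 3 ≠ 0; add k_3 = -2*x_1*x_2**2 - 2*x_1*x_2 - x_1 + 2*x_2 - 3 to the basis.

S(h_1,k_3): lcm = x_1**3*x_2**2. S = 2*x_1**2*x_2**3 - x_1*x_2**4 - x_1**3*x_2 + x_1*x_2**3 + 2*x_2**4 + 3*x_1**3 + x_1**2*x_2 + 3*x_1*x_2**2 + 3*x_2**3 + 2*x_1**2 - x_2**2.
  leading term x_1**2*x_2**3: subtract (-x_1*x_2)·k_3 from 2*x_1**2*x_2**3 - x_1*x_2**4 - x_1**3*x_2 + x_1*x_2**3 + 2*x_2**4 + 3*x_1**3 + x_1**2*x_2 + 3*x_1*x_2**2 + 3*x_2**3 + 2*x_1**2 - x_2**2 → -x_1*x_2**4 - x_1**3*x_2 - 2*x_1**2*x_2**2 + x_1*x_2**3 + 2*x_2**4 + 3*x_1**3 - 2*x_1*x_2**2 + 3*x_2**3 + 2*x_1**2 - 3*x_1*x_2 - x_2**2
  leading term x_1*x_2**4: subtract (-3*x_2**2)·k_3 from -x_1*x_2**4 - x_1**3*x_2 - 2*x_1**2*x_2**2 + x_1*x_2**3 + 2*x_2**4 + 3*x_1**3 - 2*x_1*x_2**2 + 3*x_2**3 + 2*x_1**2 - 3*x_1*x_2 - x_2**2 → -x_1**3*x_2 - 2*x_1**2*x_2**2 + 2*x_1*x_2**3 + 2*x_2**4 + 3*x_1**3 + 2*x_1*x_2**2 + 2*x_2**3 + 2*x_1**2 - 3*x_1*x_2 - 3*x_2**2
  leading term x_1**3*x_2: subtract (-3*x_2)·h_1 from -x_1**3*x_2 - 2*x_1**2*x_2**2 + 2*x_1*x_2**3 + 2*x_2**4 + 3*x_1**3 + 2*x_1*x_2**2 + 2*x_2**3 + 2*x_1**2 - 3*x_1*x_2 - 3*x_2**2 → x_1*x_2**3 + 2*x_2**4 + 3*x_1**3 + 3*x_1*x_2**2 - 3*x_2**3 + 2*x_1**2 - x_2
  leading term x_1*x_2**3: subtract (3*x_2)·k_3 from x_1*x_2**3 + 2*x_2**4 + 3*x_1**3 + 3*x_1*x_2**2 - 3*x_2**3 + 2*x_1**2 - x_2 → 2*x_2**4 + 3*x_1**3 + 2*x_1*x_2**2 - 3*x_2**3 + 2*x_1**2 + 3*x_1*x_2 + x_2**2 + x_2
  leading term x_2**4: no divisor's leading term divides it; move 2*x_2**4 to the remainder.
  leading term x_1**3: subtract (2)·h_1 from 3*x_1**3 + 2*x_1*x_2**2 - 3*x_2**3 + 2*x_1**2 + 3*x_1*x_2 + x_2**2 + x_2 → x_1**2*x_2 - 2*x_1*x_2**2 - 3*x_2**3 + 2*x_1**2 + 2*x_2**2 - 2*x_1 - x_2 + 3
  leading term x_1**2*x_2: no divisor's leading term divides it; move x_1**2*x_2 to the remainder.
  leading term x_1*x_2**2: subtract (1)·k_3 from -2*x_1*x_2**2 - 3*x_2**3 + 2*x_1**2 + 2*x_2**2 - 2*x_1 - x_2 + 3 → -3*x_2**3 + 2*x_1**2 + 2*x_1*x_2 + 2*x_2**2 - x_1 - 3*x_2 - 1
  leading term x_2**3: no divisor's leading term divides it; move -3*x_2**3 to the remainder.
  leading term x_1**2: no divisor's leading term divides it; move 2*x_1**2 to the remainder.
  leading term x_1*x_2: no divisor's leading term divides it; move 2*x_1*x_2 to the remainder.
  leading term x_2**2: no divisor's leading term divides it; move 2*x_2**2 to the remainder.
  leading term x_1: no divisor's leading term divides it; move -x_1 to the remainder.
  leading term x_2: no divisor's leading term divides it; move -3*x_2 to the remainder.
  leading term 1: no divisor's leading term divides it; move -1 to the remainder.
  remainder 2*x_2**4 + x_1**2*x_2 - 3*x_2**3 + 2*x_1**2 + 2*x_1*x_2 + 2*x_2**2 - x_1 - 3*x_2 - 1 ≠ 0; add k_4 = 2*x_2**4 + x_1**2*x_2 - 3*x_2**3 + 2*x_1**2 + 2*x_1*x_2 + 2*x_2**2 - x_1 - 3*x_2 - 1 to the basis.

The other S-polynomials (S(h_2,k_3), S(h_1,k_4), S(h_2,k_4), S(k_3,k_4)) all reduce to 0 modulo the current basis, so we have a Gröbner basis.
Inter-reduce: drop elements whose leading term is divisible by another's, tail-reduce, and make monic.
Reduced Gröbner basis: {x_2**4 - 3*x_1**2*x_2 + 2*x_2**3 + x_1**2 + x_1*x_2 + x_2**2 + 3*x_1 + 2*x_2 + 3, x_1**3 + 2*x_1**2*x_2 + 2*x_1*x_2 + 2*x_2**2 + 2*x_2 - 3, x_1*x_2**2 + x_1*x_2 - 3*x_1 - x_2 - 2}.

These coincide, so the ideals are equal.

Yes, the ideals are equal.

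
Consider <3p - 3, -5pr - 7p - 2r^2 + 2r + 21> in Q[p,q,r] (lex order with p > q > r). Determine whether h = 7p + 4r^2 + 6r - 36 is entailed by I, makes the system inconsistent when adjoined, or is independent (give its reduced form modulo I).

Adjoining 7p + 4r^2 + 6r - 36 makes the ideal the whole ring: the system is inconsistent.

First compute the reduced Gröbner basis of I by Buchberger's algorithm.
f_1 = 3p - 3, LT = p.
f_2 = -5pr - 7p - 2r^2 + 2r + 21, LT = pr.

S(f_1,f_2): lcm = pr. S = -7/5p - 2/5r^2 - 3/5r + 21/5.
  leading term p: subtract (-7/15)·f_1 from -7/5p - 2/5r^2 - 3/5r + 21/5 → -2/5r^2 - 3/5r + 14/5
  leading term r^2: no divisor's leading term divides it; move -2/5r^2 to the remainder.
  leading term r: no divisor's leading term divides it; move -3/5r to the remainder.
  leading term 1: no divisor's leading term divides it; move 14/5 to the remainder.
  remainder -2/5r^2 - 3/5r + 14/5 ≠ 0; add k_3 = -2/5r^2 - 3/5r + 14/5 to the basis.

S(f_1,k_3): leading monomials are coprime, so the S-polynomial reduces to 0 (Buchberger's first criterion).
S(f_2,k_3): lcm = pr^2. S = -1/10pr + 7p + 2/5r^3 - 2/5r^2 - 21/5r.
  leading term pr: subtract (-1/30r)·f_1 from -1/10pr + 7p + 2/5r^3 - 2/5r^2 - 21/5r → 7p + 2/5r^3 - 2/5r^2 - 43/10r
  leading term p: subtract (7/3)·f_1 from 7p + 2/5r^3 - 2/5r^2 - 43/10r → 2/5r^3 - 2/5r^2 - 43/10r + 7
  leading term r^3: subtract (-r)·k_3 from 2/5r^3 - 2/5r^2 - 43/10r + 7 → -r^2 - 3/2r + 7
  leading term r^2: subtract (5/2)·k_3 from -r^2 - 3/2r + 7 → 0
  remainder 0.

Every S-polynomial of the final basis reduces to 0, so we have a Gröbner basis.
Inter-reduce: drop elements whose leading term is divisible by another's, tail-reduce, and make monic.
Reduced Gröbner basis: {p - 1, r^2 + 3/2r - 7}.
Label its elements g_1 = p - 1, g_2 = r^2 + 3/2r - 7.

Reduce h = 7p + 4r^2 + 6r - 36 modulo G:
  leading term p: subtract (7)·g_1 from 7p + 4r^2 + 6r - 36 → 4r^2 + 6r - 29
  leading term r^2: subtract (4)·g_2 from 4r^2 + 6r - 29 → -1
  leading term 1: no divisor's leading term divides it; move -1 to the remainder.
  normal form = -1.
The normal form is nonzero, so h ∉ I. Since h minus its normal form lies in I, I + (h) = I + (n) where n = -1; decide whether this ideal is the whole ring.
Here n = -1 is a nonzero constant, hence a unit: 1 ∈ I + (h), the Gröbner basis of I + (h) is {1}, and the enlarged system has no common solution — adjoining h is inconsistent.

The remainder on division by a Gröbner basis is unique — it is the normal form.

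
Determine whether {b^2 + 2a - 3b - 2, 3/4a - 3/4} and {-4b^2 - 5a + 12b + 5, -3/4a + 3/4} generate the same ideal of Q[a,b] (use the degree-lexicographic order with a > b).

Since reduced Gröbner bases are canonical representatives of ideals under a given ordering, it suffices to compute and compare them.
Buchberger on the first generating set:
f_1 = b^2 + 2a - 3b - 2, LT = b^2.
f_2 = 3/4a - 3/4, LT = a.

The S-polynomials (S(f_1,f_2)) all reduce to 0 modulo the current basis, so we have a Gröbner basis.
Inter-reduce: drop elements whose leading term is divisible by another's, tail-reduce, and make monic.
Reduced Gröbner basis: {b^2 - 3b, a - 1}.

Buchberger on the second generating set:
h_1 = -4b^2 - 5a + 12b + 5, LT = b^2.
h_2 = -3/4a + 3/4, LT = a.

The S-polynomials (S(h_1,h_2)) all reduce to 0 modulo the current basis, so we have a Gröbner basis.
Inter-reduce: drop elements whose leading term is divisible by another's, tail-reduce, and make monic.
Reduced Gröbner basis: {b^2 - 3b, a - 1}.

These coincide, so the ideals are equal.
The choice of monomial ordering does not affect the verdict — as long as both bases are computed under the same ordering, their equality decides ideal equality.

Yes, the ideals are equal.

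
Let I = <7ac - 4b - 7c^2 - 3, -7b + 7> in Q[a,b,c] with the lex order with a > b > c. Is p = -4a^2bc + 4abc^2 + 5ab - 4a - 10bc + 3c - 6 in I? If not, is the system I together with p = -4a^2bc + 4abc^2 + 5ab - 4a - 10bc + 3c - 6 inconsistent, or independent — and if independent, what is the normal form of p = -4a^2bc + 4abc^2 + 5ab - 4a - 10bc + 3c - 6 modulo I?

-4a^2bc + 4abc^2 + 5ab - 4a - 10bc + 3c - 6 is independent of I; its normal form modulo I is -3a - 7c - 6.

First compute the reduced Gröbner basis of I by Buchberger's algorithm.
f_1 = 7ac - 4b - 7c^2 - 3, LT = ac.
f_2 = -7b + 7, LT = b.

S(f_1,f_2): leading monomials are coprime, so the S-polynomial reduces to 0 (Buchberger's first criterion).
Every S-polynomial of the final basis reduces to 0, so we have a Gröbner basis.
Inter-reduce: drop elements whose leading term is divisible by another's, tail-reduce, and make monic.
Reduced Gröbner basis: {ac - c^2 - 1, b - 1}.
Label its elements g_1 = ac - c^2 - 1, g_2 = b - 1.

Reduce p = -4a^2bc + 4abc^2 + 5ab - 4a - 10bc + 3c - 6 modulo G:
  leading term a^2bc: subtract (-4ab)·g_1 from -4a^2bc + 4abc^2 + 5ab - 4a - 10bc + 3c - 6 → ab - 4a - 10bc + 3c - 6
  leading term ab: subtract (a)·g_2 from ab - 4a - 10bc + 3c - 6 → -3a - 10bc + 3c - 6
  leading term a: no divisor's leading term divides it; move -3a to the remainder.
  leading term bc: subtract (-10c)·g_2 from -10bc + 3c - 6 → -7c - 6
  leading term c: no divisor's leading term divides it; move -7c to the remainder.
  leading term 1: no divisor's leading term divides it; move -6 to the remainder.
  normal form = -3a - 7c - 6.
The normal form is nonzero, so p ∉ I. Since p minus its normal form lies in I, I + (p) = I + (r) where r = -3a - 7c - 6; decide whether this ideal is the whole ring.
Run Buchberger on G together with r (pairs among the g_i already reduce to 0 since G is a Gröbner basis):
g_1 = ac - c^2 - 1, LT = ac.
g_2 = b - 1, LT = b.
r = -3a - 7c - 6, LT = a.

S(g_1,g_2): leading monomials are coprime, so the S-polynomial reduces to 0 (Buchberger's first criterion).
S(g_1,r): lcm = ac. S = -10/3c^2 - 2c - 1.
  leading term c^2: no divisor's leading term divides it; move -10/3c^2 to the remainder.
  leading term c: no divisor's leading term divides it; move -2c to the remainder.
  leading term 1: no divisor's leading term divides it; move -1 to the remainder.
  remainder -10/3c^2 - 2c - 1 ≠ 0; add m_4 = -10/3c^2 - 2c - 1 to the basis.

S(g_2,r): leading monomials are coprime, so the S-polynomial reduces to 0 (Buchberger's first criterion).
S(g_1,m_4): lcm = ac^2. S = -3/5ac - 3/10a - c^3 - c.
  leading term ac: subtract (-3/5)·g_1 from -3/5ac - 3/10a - c^3 - c → -3/10a - c^3 - 3/5c^2 - c - 3/5
  leading term a: subtract (1/10)·r from -3/10a - c^3 - 3/5c^2 - c - 3/5 → -c^3 - 3/5c^2 - 3/10c
  leading term c^3: subtract (3/10c)·m_4 from -c^3 - 3/5c^2 - 3/10c → 0
  remainder 0.

S(g_2,m_4): leading monomials are coprime, so the S-polynomial reduces to 0 (Buchberger's first criterion).
S(r,m_4): leading monomials are coprime, so the S-polynomial reduces to 0 (Buchberger's first criterion).
Every S-polynomial of the final basis reduces to 0, so we have a Gröbner basis.
Inter-reduce: drop elements whose leading term is divisible by another's, tail-reduce, and make monic.
Reduced Gröbner basis: {a + 7/3c + 2, b - 1, c^2 + 3/5c + 3/10}.
The reduced Gröbner basis of I + (p) is {a + 7/3c + 2, b - 1, c^2 + 3/5c + 3/10} ≠ {1}, a proper ideal, so the enlarged system stays consistent: p is independent of I, with normal form -3a - 7c - 6.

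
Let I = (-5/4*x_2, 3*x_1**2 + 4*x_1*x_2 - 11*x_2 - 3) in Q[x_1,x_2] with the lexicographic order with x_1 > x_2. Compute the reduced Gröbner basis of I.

G = {x_1**2 - 1, x_2}

f_1 = -5/4*x_2, LT = x_2.
f_2 = 3*x_1**2 + 4*x_1*x_2 - 11*x_2 - 3, LT = x_1**2.

The S-polynomials (S(f_1,f_2)) all reduce to 0 modulo the current basis, so we have a Gröbner basis.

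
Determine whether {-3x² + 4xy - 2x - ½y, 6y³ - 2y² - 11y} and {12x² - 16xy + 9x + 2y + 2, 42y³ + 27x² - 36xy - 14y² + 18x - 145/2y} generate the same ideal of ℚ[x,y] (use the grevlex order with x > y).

No, the ideals differ.

Equality of ideals is decidable: compute both reduced Gröbner bases (unique for the ordering) and check whether they agree.
Buchberger on the first generating set:
f_1 = -3x² + 4xy - 2x - ½y, LT = x².
f_2 = 6y³ - 2y² - 11y, LT = y³.

The S-polynomials (S(f_1,f_2)) all reduce to 0 modulo the current basis, so we have a Gröbner basis.
Inter-reduce: drop elements whose leading term is divisible by another's, tail-reduce, and make monic.
Reduced Gröbner basis: {y³ - ⅓y² - 11/6y, x² - 4/3xy + ⅔x + ⅙y}.

Buchberger on the second generating set:
h_1 = 12x² - 16xy + 9x + 2y + 2, LT = x².
h_2 = 42y³ + 27x² - 36xy - 14y² + 18x - 145/2y, LT = y³.

The S-polynomials (S(h_1,h_2)) all reduce to 0 modulo the current basis, so we have a Gröbner basis.
Inter-reduce: drop elements whose leading term is divisible by another's, tail-reduce, and make monic.
Reduced Gröbner basis: {y³ - ⅓y² - 3/56x - 11/6y - 3/28, x² - 4/3xy + ¾x + ⅙y + ⅙}.

Since the reduced bases disagree, the two ideals are not the same.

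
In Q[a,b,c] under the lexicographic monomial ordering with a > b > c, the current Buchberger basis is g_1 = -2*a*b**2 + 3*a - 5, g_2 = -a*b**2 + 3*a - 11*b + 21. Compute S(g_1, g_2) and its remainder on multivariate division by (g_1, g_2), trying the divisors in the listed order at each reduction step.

S(g_1, g_2) = 3/2*a - 11*b + 47/2; remainder on division = 3/2*a - 11*b + 47/2.

lcm(LM(g_1), LM(g_2)) = a*b**2.
S = (lcm/LT(g_1))·g_1 − (lcm/LT(g_2))·g_2 = 3/2*a - 11*b + 47/2.
Reduce S modulo (g_1, g_2) in that order:
  leading term a: no divisor's leading term divides it; move 3/2*a to the remainder.
  leading term b: no divisor's leading term divides it; move -11*b to the remainder.
  leading term 1: no divisor's leading term divides it; move 47/2 to the remainder.
The remainder 3/2*a - 11*b + 47/2 is nonzero, so it would be added as the next basis element.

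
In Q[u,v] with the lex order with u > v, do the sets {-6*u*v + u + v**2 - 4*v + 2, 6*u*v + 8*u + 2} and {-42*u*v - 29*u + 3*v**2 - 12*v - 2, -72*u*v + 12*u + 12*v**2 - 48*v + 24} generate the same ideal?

For a fixed monomial order, each ideal has a unique reduced Gröbner basis; comparing bases decides equality.
Buchberger on the first generating set:
f_1 = -6*u*v + u + v**2 - 4*v + 2, LT = u*v.
f_2 = 6*u*v + 8*u + 2, LT = u*v.

S(f_1,f_2): lcm = u*v. S = -3/2*u - 1/6*v**2 + 2/3*v - 2/3.
  leading term u: no divisor's leading term divides it; move -3/2*u to the remainder.
  leading term v**2: no divisor's leading term divides it; move -1/6*v**2 to the remainder.
  leading term v: no divisor's leading term divides it; move 2/3*v to the remainder.
  leading term 1: no divisor's leading term divides it; move -2/3 to the remainder.
  remainder -3/2*u - 1/6*v**2 + 2/3*v - 2/3 ≠ 0; add g_3 = -3/2*u - 1/6*v**2 + 2/3*v - 2/3 to the basis.

S(f_1,g_3): lcm = u*v. S = -1/6*u - 1/9*v**3 + 5/18*v**2 + 2/9*v - 1/3.
  leading term u: subtract (1/9)·g_3 from -1/6*u - 1/9*v**3 + 5/18*v**2 + 2/9*v - 1/3 → -1/9*v**3 + 8/27*v**2 + 4/27*v - 7/27
  leading term v**3: no divisor's leading term divides it; move -1/9*v**3 to the remainder.
  leading term v**2: no divisor's leading term divides it; move 8/27*v**2 to the remainder.
  leading term v: no divisor's leading term divides it; move 4/27*v to the remainder.
  leading term 1: no divisor's leading term divides it; move -7/27 to the remainder.
  remainder -1/9*v**3 + 8/27*v**2 + 4/27*v - 7/27 ≠ 0; add g_4 = -1/9*v**3 + 8/27*v**2 + 4/27*v - 7/27 to the basis.

The other S-polynomials (S(f_2,g_3), S(f_1,g_4), S(f_2,g_4), S(g_3,g_4)) all reduce to 0 modulo the current basis, so we have a Gröbner basis.
Inter-reduce: drop elements whose leading term is divisible by another's, tail-reduce, and make monic.
Reduced Gröbner basis: {u + 1/9*v**2 - 4/9*v + 4/9, v**3 - 8/3*v**2 - 4/3*v + 7/3}.

Buchberger on the second generating set:
h_1 = -42*u*v - 29*u + 3*v**2 - 12*v - 2, LT = u*v.
h_2 = -72*u*v + 12*u + 12*v**2 - 48*v + 24, LT = u*v.

S(h_1,h_2): lcm = u*v. S = 6/7*u + 2/21*v**2 - 8/21*v + 8/21.
  leading term u: no divisor's leading term divides it; move 6/7*u to the remainder.
  leading term v**2: no divisor's leading term divides it; move 2/21*v**2 to the remainder.
  leading term v: no divisor's leading term divides it; move -8/21*v to the remainder.
  leading term 1: no divisor's leading term divides it; move 8/21 to the remainder.
  remainder 6/7*u + 2/21*v**2 - 8/21*v + 8/21 ≠ 0; add k_3 = 6/7*u + 2/21*v**2 - 8/21*v + 8/21 to the basis.

S(h_1,k_3): lcm = u*v. S = 29/42*u - 1/9*v**3 + 47/126*v**2 - 10/63*v + 1/21.
  leading term u: subtract (29/36)·k_3 from 29/42*u - 1/9*v**3 + 47/126*v**2 - 10/63*v + 1/21 → -1/9*v**3 + 8/27*v**2 + 4/27*v - 7/27
  leading term v**3: no divisor's leading term divides it; move -1/9*v**3 to the remainder.
  leading term v**2: no divisor's leading term divides it; move 8/27*v**2 to the remainder.
  leading term v: no divisor's leading term divides it; move 4/27*v to the remainder.
  leading term 1: no divisor's leading term divides it; move -7/27 to the remainder.
  remainder -1/9*v**3 + 8/27*v**2 + 4/27*v - 7/27 ≠ 0; add k_4 = -1/9*v**3 + 8/27*v**2 + 4/27*v - 7/27 to the basis.

The other S-polynomials (S(h_2,k_3), S(h_1,k_4), S(h_2,k_4), S(k_3,k_4)) all reduce to 0 modulo the current basis, so we have a Gröbner basis.
Inter-reduce: drop elements whose leading term is divisible by another's, tail-reduce, and make monic.
Reduced Gröbner basis: {u + 1/9*v**2 - 4/9*v + 4/9, v**3 - 8/3*v**2 - 4/3*v + 7/3}.

The two bases agree; hence the ideals are identical.
The same test decides containment: I ⊆ J iff every generator of I reduces to 0 modulo a Gröbner basis of J.

Yes, the ideals are equal.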